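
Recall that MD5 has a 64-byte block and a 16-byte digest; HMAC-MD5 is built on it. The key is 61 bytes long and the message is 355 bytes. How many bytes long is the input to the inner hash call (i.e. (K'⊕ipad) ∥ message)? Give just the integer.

419

Key is 61 ≤ 64 bytes, zero-padded: |K'| = 64.
Inner input = (K'⊕ipad) ∥ m → 64 + 355 = 419 bytes.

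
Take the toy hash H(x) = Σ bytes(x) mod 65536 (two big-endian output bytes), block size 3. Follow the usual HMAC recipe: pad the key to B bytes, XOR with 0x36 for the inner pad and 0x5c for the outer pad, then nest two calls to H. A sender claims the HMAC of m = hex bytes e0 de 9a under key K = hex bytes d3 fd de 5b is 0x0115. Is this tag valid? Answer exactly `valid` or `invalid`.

Key hex bytes d3 fd de 5b is 4 bytes > B = 3, so hash it first: H(key) = 03 09, then zero-pad to 3 bytes: K' = 03 09 00.
K' ⊕ ipad = 35 3f 36; K' ⊕ opad = 5f 55 5c.
Inner hash: sum = 53+63+54+224+222+154 = 770 → 03 02.
Outer hash (recomputed tag): sum = 95+85+92+3+2 = 277 → 01 15.
Recomputed tag = 0115; claimed = 0115 → match.

valid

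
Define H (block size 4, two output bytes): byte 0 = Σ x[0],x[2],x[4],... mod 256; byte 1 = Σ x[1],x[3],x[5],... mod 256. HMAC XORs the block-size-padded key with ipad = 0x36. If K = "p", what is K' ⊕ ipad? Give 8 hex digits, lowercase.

Key "p" = 70 is 1 byte ≤ B = 4; zero-pad to 4 bytes: K' = 70 00 00 00.
XOR each byte with 0x36: 70⊕36=46, 00⊕36=36, 00⊕36=36, 00⊕36=36.

46363636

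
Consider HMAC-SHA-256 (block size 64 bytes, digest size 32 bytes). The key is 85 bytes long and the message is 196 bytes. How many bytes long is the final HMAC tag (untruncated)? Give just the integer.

The tag is one SHA-256 digest: 32 bytes.

32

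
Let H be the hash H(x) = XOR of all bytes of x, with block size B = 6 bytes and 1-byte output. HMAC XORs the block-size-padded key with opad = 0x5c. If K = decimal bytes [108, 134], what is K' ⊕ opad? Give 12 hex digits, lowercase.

30da5c5c5c5c

Key decimal bytes [108, 134] = 6c 86 is 2 bytes ≤ B = 6; zero-pad to 6 bytes: K' = 6c 86 00 00 00 00.
XOR each byte with 0x5c: 6c⊕5c=30, 86⊕5c=da, 00⊕5c=5c, 00⊕5c=5c, 00⊕5c=5c, 00⊕5c=5c.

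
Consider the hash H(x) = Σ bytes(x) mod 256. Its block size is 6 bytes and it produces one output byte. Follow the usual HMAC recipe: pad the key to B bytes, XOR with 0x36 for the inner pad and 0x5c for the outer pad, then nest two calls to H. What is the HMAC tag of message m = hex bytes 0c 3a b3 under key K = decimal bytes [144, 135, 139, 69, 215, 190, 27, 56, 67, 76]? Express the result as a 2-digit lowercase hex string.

3d

Key decimal bytes [144, 135, 139, 69, 215, 190, 27, 56, 67, 76] = 90 87 8b 45 d7 be 1b 38 43 4c is 10 bytes > B = 6, so hash it first: H(key) = 5e, then zero-pad to 6 bytes: K' = 5e 00 00 00 00 00.
K' ⊕ ipad = 68 36 36 36 36 36.  K' ⊕ opad = 02 5c 5c 5c 5c 5c.
Inner input = (K'⊕ipad) ∥ m = 68 36 36 36 36 36 ∥ 0c 3a b3.
Inner hash: sum = 104+54+54+54+54+54+12+58+179 = 623; mod 256 = 111 → 6f.
Outer input = (K'⊕opad) ∥ inner = 02 5c 5c 5c 5c 5c ∥ 6f.
Outer hash (tag): sum = 2+92+92+92+92+92+111 = 573; mod 256 = 61 → 3d.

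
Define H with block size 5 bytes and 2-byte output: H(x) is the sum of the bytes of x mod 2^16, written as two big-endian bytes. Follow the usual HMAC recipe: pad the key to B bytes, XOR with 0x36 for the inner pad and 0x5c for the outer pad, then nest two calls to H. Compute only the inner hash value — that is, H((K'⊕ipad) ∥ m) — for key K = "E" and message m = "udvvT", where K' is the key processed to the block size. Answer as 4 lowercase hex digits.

0364

Key "E" = 45 is 1 byte ≤ B = 5; zero-pad to 5 bytes: K' = 45 00 00 00 00.
K' ⊕ ipad = 73 36 36 36 36.
Inner input = 73 36 36 36 36 ∥ 75 64 76 76 54.
Inner hash: sum = 115+54+54+54+54+117+100+118+118+84 = 868 → 03 64.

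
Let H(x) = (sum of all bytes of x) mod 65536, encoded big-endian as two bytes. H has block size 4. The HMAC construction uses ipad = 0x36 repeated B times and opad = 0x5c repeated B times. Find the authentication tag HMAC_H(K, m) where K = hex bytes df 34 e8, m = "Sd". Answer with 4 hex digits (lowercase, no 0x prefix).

Key hex bytes df 34 e8 is 3 bytes ≤ B = 4; zero-pad to 4 bytes: K' = df 34 e8 00.
K' ⊕ ipad = e9 02 de 36.  K' ⊕ opad = 83 68 b4 5c.
Inner input = (K'⊕ipad) ∥ m = e9 02 de 36 ∥ 53 64.
Inner hash: sum = 233+2+222+54+83+100 = 694 → 02 b6.
Outer input = (K'⊕opad) ∥ inner = 83 68 b4 5c ∥ 02 b6.
Outer hash (tag): sum = 131+104+180+92+2+182 = 691 → 02 b3.

02b3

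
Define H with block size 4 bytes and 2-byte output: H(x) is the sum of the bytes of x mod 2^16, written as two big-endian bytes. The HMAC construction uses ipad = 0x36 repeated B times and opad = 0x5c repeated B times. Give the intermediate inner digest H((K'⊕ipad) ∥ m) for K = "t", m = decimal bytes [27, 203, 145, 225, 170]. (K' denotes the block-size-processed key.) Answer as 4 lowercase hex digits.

Key "t" = 74 is 1 byte ≤ B = 4; zero-pad to 4 bytes: K' = 74 00 00 00.
K' ⊕ ipad = 42 36 36 36.
Inner input = 42 36 36 36 ∥ 1b cb 91 e1 aa.
Inner hash: sum = 66+54+54+54+27+203+145+225+170 = 998 → 03 e6.

03e6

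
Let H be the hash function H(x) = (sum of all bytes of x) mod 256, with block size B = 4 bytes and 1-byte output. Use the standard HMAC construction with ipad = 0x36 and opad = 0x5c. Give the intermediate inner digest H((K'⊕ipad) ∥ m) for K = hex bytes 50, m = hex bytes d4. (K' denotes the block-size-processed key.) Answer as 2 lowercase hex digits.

dc

Key hex bytes 50 is 1 byte ≤ B = 4; zero-pad to 4 bytes: K' = 50 00 00 00.
K' ⊕ ipad = 66 36 36 36.
Inner input = 66 36 36 36 ∥ d4.
Inner hash: sum = 102+54+54+54+212 = 476; mod 256 = 220 → dc.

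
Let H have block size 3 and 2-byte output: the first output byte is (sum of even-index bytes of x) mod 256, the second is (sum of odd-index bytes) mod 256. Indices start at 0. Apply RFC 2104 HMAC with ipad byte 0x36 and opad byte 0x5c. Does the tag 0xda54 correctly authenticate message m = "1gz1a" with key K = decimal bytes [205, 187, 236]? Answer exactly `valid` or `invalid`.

Key decimal bytes [205, 187, 236] = cd bb ec is exactly B = 3 bytes: K' = cd bb ec.
K' ⊕ ipad = fb 8d da; K' ⊕ opad = 91 e7 b0.
Inner hash: even-index sum = 621 mod 256 = 109; odd-index sum = 409 mod 256 = 153 → 6d 99.
Outer hash (recomputed tag): even-index sum = 474 mod 256 = 218; odd-index sum = 340 mod 256 = 84 → da 54.
Recomputed tag = da54; claimed = da54 → match.

valid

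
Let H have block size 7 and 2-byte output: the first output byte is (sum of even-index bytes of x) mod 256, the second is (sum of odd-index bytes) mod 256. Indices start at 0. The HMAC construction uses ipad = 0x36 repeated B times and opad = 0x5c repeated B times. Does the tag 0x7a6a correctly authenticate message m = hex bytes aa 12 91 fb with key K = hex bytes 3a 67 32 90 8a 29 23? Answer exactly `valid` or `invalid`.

valid

Key hex bytes 3a 67 32 90 8a 29 23 is exactly B = 7 bytes: K' = 3a 67 32 90 8a 29 23.
K' ⊕ ipad = 0c 51 04 a6 bc 1f 15; K' ⊕ opad = 66 3b 6e cc d6 75 7f.
Inner hash: even-index sum = 494 mod 256 = 238; odd-index sum = 593 mod 256 = 81 → ee 51.
Outer hash (recomputed tag): even-index sum = 634 mod 256 = 122; odd-index sum = 618 mod 256 = 106 → 7a 6a.
Recomputed tag = 7a6a; claimed = 7a6a → match.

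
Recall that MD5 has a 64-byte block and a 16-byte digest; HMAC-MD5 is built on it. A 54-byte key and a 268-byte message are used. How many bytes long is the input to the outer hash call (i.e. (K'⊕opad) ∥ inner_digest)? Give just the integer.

Key is 54 ≤ 64 bytes, zero-padded: |K'| = 64.
Outer input = (K'⊕opad) ∥ H(inner) → 64 + 16 = 80 bytes.

80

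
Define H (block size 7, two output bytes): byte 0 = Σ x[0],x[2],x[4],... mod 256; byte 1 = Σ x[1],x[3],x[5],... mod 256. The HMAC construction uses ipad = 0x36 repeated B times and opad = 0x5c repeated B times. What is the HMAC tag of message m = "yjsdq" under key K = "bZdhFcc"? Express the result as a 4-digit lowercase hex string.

Key "bZdhFcc" = 62 5a 64 68 46 63 63 is exactly B = 7 bytes: K' = 62 5a 64 68 46 63 63.
K' ⊕ ipad = 54 6c 52 5e 70 55 55.  K' ⊕ opad = 3e 06 38 34 1a 3f 3f.
Inner input = (K'⊕ipad) ∥ m = 54 6c 52 5e 70 55 55 ∥ 79 6a 73 64 71.
Inner hash: even-index sum = 569 mod 256 = 57; odd-index sum = 636 mod 256 = 124 → 39 7c.
Outer input = (K'⊕opad) ∥ inner = 3e 06 38 34 1a 3f 3f ∥ 39 7c.
Outer hash (tag): even-index sum = 331 mod 256 = 75; odd-index sum = 178 mod 256 = 178 → 4b b2.

4bb2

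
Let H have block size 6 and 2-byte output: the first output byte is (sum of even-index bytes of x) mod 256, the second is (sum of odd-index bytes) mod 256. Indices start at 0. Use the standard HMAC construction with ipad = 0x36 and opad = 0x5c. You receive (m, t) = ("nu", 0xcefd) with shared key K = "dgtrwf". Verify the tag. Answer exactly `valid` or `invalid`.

Key "dgtrwf" = 64 67 74 72 77 66 is exactly B = 6 bytes: K' = 64 67 74 72 77 66.
K' ⊕ ipad = 52 51 42 44 41 50; K' ⊕ opad = 38 3b 28 2e 2b 3a.
Inner hash: even-index sum = 323 mod 256 = 67; odd-index sum = 346 mod 256 = 90 → 43 5a.
Outer hash (recomputed tag): even-index sum = 206 mod 256 = 206; odd-index sum = 253 mod 256 = 253 → ce fd.
Recomputed tag = cefd; claimed = cefd → match.

valid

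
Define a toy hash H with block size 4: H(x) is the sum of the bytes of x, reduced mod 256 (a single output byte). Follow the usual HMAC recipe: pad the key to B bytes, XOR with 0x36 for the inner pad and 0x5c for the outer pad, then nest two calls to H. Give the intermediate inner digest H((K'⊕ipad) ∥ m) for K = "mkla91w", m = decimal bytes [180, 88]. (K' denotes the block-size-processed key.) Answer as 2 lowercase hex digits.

Key "mkla91w" = 6d 6b 6c 61 39 31 77 is 7 bytes > B = 4, so hash it first: H(key) = 86, then zero-pad to 4 bytes: K' = 86 00 00 00.
K' ⊕ ipad = b0 36 36 36.
Inner input = b0 36 36 36 ∥ b4 58.
Inner hash: sum = 176+54+54+54+180+88 = 606; mod 256 = 94 → 5e.

5e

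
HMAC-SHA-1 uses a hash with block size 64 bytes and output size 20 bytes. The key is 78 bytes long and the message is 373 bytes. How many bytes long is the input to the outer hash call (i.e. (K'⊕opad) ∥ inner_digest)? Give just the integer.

Key is 78 > 64 bytes, so it is hashed to 20 bytes then zero-padded to 64: |K'| = 64.
Outer input = (K'⊕opad) ∥ H(inner) → 64 + 20 = 84 bytes.

84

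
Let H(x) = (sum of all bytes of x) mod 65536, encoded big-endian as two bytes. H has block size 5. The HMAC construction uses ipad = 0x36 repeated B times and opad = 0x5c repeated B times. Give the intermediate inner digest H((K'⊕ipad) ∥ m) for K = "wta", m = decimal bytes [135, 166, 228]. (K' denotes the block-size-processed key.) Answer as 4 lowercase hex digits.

0357

Key "wta" = 77 74 61 is 3 bytes ≤ B = 5; zero-pad to 5 bytes: K' = 77 74 61 00 00.
K' ⊕ ipad = 41 42 57 36 36.
Inner input = 41 42 57 36 36 ∥ 87 a6 e4.
Inner hash: sum = 65+66+87+54+54+135+166+228 = 855 → 03 57.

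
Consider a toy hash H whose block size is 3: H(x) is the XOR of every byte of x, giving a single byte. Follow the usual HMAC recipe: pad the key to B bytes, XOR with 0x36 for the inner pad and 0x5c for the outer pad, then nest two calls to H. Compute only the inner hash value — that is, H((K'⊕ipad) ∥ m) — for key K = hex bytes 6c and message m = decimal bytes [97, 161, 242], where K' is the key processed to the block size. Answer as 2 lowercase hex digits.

68

Key hex bytes 6c is 1 byte ≤ B = 3; zero-pad to 3 bytes: K' = 6c 00 00.
K' ⊕ ipad = 5a 36 36.
Inner input = 5a 36 36 ∥ 61 a1 f2.
Inner hash: XOR 5a⊕36⊕36⊕61⊕a1⊕f2 = 68.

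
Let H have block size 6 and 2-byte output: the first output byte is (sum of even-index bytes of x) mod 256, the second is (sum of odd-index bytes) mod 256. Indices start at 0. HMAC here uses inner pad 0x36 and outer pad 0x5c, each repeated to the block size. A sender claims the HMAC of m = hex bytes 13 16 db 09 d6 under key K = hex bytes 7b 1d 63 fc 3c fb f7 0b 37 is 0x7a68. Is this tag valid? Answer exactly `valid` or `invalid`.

invalid

Key hex bytes 7b 1d 63 fc 3c fb f7 0b 37 is 9 bytes > B = 6, so hash it first: H(key) = 48 1f, then zero-pad to 6 bytes: K' = 48 1f 00 00 00 00.
K' ⊕ ipad = 7e 29 36 36 36 36; K' ⊕ opad = 14 43 5c 5c 5c 5c.
Inner hash: even-index sum = 686 mod 256 = 174; odd-index sum = 180 mod 256 = 180 → ae b4.
Outer hash (recomputed tag): even-index sum = 378 mod 256 = 122; odd-index sum = 431 mod 256 = 175 → 7a af.
Recomputed tag = 7aaf; claimed = 7a68 → mismatch.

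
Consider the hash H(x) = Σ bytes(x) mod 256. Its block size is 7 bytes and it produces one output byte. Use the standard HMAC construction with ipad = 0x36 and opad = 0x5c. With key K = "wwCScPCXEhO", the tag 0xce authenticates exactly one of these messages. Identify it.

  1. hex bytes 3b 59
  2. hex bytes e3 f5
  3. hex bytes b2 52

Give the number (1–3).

2

Key "wwCScPCXEhO" = 77 77 43 53 63 50 43 58 45 68 4f is 11 bytes > B = 7, so hash it first: H(key) = ce, then zero-pad to 7 bytes: K' = ce 00 00 00 00 00 00.
K' ⊕ ipad = f8 36 36 36 36 36 36; K' ⊕ opad = 92 5c 5c 5c 5c 5c 5c.
m1: inner = H(f8 36 36 36 36 36 36 3b 59) = d0; tag = H(92 5c 5c 5c 5c 5c 5c d0) = 8a
m2: inner = H(f8 36 36 36 36 36 36 e3 f5) = 14; tag = H(92 5c 5c 5c 5c 5c 5c 14) = ce ← matches
m3: inner = H(f8 36 36 36 36 36 36 b2 52) = 40; tag = H(92 5c 5c 5c 5c 5c 5c 40) = fa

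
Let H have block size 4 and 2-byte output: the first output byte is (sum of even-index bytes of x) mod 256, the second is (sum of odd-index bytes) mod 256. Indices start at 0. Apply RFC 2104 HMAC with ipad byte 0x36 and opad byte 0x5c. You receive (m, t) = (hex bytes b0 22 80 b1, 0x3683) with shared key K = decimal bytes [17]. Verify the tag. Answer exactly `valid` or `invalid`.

Key decimal bytes [17] = 11 is 1 byte ≤ B = 4; zero-pad to 4 bytes: K' = 11 00 00 00.
K' ⊕ ipad = 27 36 36 36; K' ⊕ opad = 4d 5c 5c 5c.
Inner hash: even-index sum = 397 mod 256 = 141; odd-index sum = 319 mod 256 = 63 → 8d 3f.
Outer hash (recomputed tag): even-index sum = 310 mod 256 = 54; odd-index sum = 247 mod 256 = 247 → 36 f7.
Recomputed tag = 36f7; claimed = 3683 → mismatch.

invalid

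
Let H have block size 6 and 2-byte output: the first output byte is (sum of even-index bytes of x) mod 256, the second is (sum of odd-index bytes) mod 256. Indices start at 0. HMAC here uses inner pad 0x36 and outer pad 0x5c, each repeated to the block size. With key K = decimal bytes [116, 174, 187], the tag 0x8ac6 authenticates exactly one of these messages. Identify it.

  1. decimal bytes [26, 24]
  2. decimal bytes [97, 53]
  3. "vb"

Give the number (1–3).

Key decimal bytes [116, 174, 187] = 74 ae bb is 3 bytes ≤ B = 6; zero-pad to 6 bytes: K' = 74 ae bb 00 00 00.
K' ⊕ ipad = 42 98 8d 36 36 36; K' ⊕ opad = 28 f2 e7 5c 5c 5c.
m1: inner = H(42 98 8d 36 36 36 1a 18) = 1f 1c; tag = H(28 f2 e7 5c 5c 5c 1f 1c) = 8ac6 ← matches
m2: inner = H(42 98 8d 36 36 36 61 35) = 66 39; tag = H(28 f2 e7 5c 5c 5c 66 39) = d1e3
m3: inner = H(42 98 8d 36 36 36 76 62) = 7b 66; tag = H(28 f2 e7 5c 5c 5c 7b 66) = e610

1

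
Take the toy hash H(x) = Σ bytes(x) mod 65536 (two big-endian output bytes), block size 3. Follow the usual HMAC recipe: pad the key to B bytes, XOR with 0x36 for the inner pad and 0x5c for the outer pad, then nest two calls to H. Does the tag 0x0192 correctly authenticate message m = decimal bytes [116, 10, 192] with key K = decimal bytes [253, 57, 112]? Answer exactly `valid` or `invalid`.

valid

Key decimal bytes [253, 57, 112] = fd 39 70 is exactly B = 3 bytes: K' = fd 39 70.
K' ⊕ ipad = cb 0f 46; K' ⊕ opad = a1 65 2c.
Inner hash: sum = 203+15+70+116+10+192 = 606 → 02 5e.
Outer hash (recomputed tag): sum = 161+101+44+2+94 = 402 → 01 92.
Recomputed tag = 0192; claimed = 0192 → match.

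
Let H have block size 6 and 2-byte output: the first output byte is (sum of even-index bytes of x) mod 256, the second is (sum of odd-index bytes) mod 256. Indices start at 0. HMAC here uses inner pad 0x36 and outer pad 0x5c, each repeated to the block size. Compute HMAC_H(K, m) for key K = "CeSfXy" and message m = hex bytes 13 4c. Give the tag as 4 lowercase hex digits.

Key "CeSfXy" = 43 65 53 66 58 79 is exactly B = 6 bytes: K' = 43 65 53 66 58 79.
K' ⊕ ipad = 75 53 65 50 6e 4f.  K' ⊕ opad = 1f 39 0f 3a 04 25.
Inner input = (K'⊕ipad) ∥ m = 75 53 65 50 6e 4f ∥ 13 4c.
Inner hash: even-index sum = 347 mod 256 = 91; odd-index sum = 318 mod 256 = 62 → 5b 3e.
Outer input = (K'⊕opad) ∥ inner = 1f 39 0f 3a 04 25 ∥ 5b 3e.
Outer hash (tag): even-index sum = 141 mod 256 = 141; odd-index sum = 214 mod 256 = 214 → 8d d6.

8dd6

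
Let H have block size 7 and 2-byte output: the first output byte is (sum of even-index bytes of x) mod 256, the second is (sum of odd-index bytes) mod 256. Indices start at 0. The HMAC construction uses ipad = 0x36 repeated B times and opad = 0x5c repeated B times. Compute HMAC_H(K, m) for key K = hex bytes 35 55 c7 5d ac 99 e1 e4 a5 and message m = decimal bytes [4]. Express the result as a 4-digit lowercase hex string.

Key hex bytes 35 55 c7 5d ac 99 e1 e4 a5 is 9 bytes > B = 7, so hash it first: H(key) = 2e 2f, then zero-pad to 7 bytes: K' = 2e 2f 00 00 00 00 00.
K' ⊕ ipad = 18 19 36 36 36 36 36.  K' ⊕ opad = 72 73 5c 5c 5c 5c 5c.
Inner input = (K'⊕ipad) ∥ m = 18 19 36 36 36 36 36 ∥ 04.
Inner hash: even-index sum = 186 mod 256 = 186; odd-index sum = 137 mod 256 = 137 → ba 89.
Outer input = (K'⊕opad) ∥ inner = 72 73 5c 5c 5c 5c 5c ∥ ba 89.
Outer hash (tag): even-index sum = 527 mod 256 = 15; odd-index sum = 485 mod 256 = 229 → 0f e5.

0fe5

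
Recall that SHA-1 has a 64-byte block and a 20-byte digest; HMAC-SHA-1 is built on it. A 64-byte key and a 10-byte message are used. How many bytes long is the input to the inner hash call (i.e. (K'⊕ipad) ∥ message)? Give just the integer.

Key is 64 ≤ 64 bytes, zero-padded: |K'| = 64.
Inner input = (K'⊕ipad) ∥ m → 64 + 10 = 74 bytes.

74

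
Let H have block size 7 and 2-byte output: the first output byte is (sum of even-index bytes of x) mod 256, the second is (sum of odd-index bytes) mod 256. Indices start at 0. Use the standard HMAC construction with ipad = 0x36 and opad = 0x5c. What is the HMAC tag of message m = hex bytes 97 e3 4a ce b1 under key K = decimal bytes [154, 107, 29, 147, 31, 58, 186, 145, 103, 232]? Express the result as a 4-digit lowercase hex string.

Key decimal bytes [154, 107, 29, 147, 31, 58, 186, 145, 103, 232] = 9a 6b 1d 93 1f 3a ba 91 67 e8 is 10 bytes > B = 7, so hash it first: H(key) = f7 b1, then zero-pad to 7 bytes: K' = f7 b1 00 00 00 00 00.
K' ⊕ ipad = c1 87 36 36 36 36 36.  K' ⊕ opad = ab ed 5c 5c 5c 5c 5c.
Inner input = (K'⊕ipad) ∥ m = c1 87 36 36 36 36 36 ∥ 97 e3 4a ce b1.
Inner hash: even-index sum = 788 mod 256 = 20; odd-index sum = 645 mod 256 = 133 → 14 85.
Outer input = (K'⊕opad) ∥ inner = ab ed 5c 5c 5c 5c 5c ∥ 14 85.
Outer hash (tag): even-index sum = 580 mod 256 = 68; odd-index sum = 441 mod 256 = 185 → 44 b9.

44b9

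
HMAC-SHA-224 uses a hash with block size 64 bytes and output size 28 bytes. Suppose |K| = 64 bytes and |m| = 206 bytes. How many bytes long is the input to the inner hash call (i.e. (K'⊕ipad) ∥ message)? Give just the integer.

270

Key is 64 ≤ 64 bytes, zero-padded: |K'| = 64.
Inner input = (K'⊕ipad) ∥ m → 64 + 206 = 270 bytes.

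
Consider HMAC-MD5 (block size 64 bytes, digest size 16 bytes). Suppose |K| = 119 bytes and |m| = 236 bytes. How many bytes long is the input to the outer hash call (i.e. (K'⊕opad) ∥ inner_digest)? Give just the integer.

80

Key is 119 > 64 bytes, so it is hashed to 16 bytes then zero-padded to 64: |K'| = 64.
Outer input = (K'⊕opad) ∥ H(inner) → 64 + 16 = 80 bytes.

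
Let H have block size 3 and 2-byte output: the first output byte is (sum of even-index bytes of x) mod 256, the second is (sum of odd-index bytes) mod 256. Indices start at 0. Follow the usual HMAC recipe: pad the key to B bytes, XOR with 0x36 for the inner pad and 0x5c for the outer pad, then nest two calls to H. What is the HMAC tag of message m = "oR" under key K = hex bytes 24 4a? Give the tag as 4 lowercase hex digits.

bfb0

Key hex bytes 24 4a is 2 bytes ≤ B = 3; zero-pad to 3 bytes: K' = 24 4a 00.
K' ⊕ ipad = 12 7c 36.  K' ⊕ opad = 78 16 5c.
Inner input = (K'⊕ipad) ∥ m = 12 7c 36 ∥ 6f 52.
Inner hash: even-index sum = 154 mod 256 = 154; odd-index sum = 235 mod 256 = 235 → 9a eb.
Outer input = (K'⊕opad) ∥ inner = 78 16 5c ∥ 9a eb.
Outer hash (tag): even-index sum = 447 mod 256 = 191; odd-index sum = 176 mod 256 = 176 → bf b0.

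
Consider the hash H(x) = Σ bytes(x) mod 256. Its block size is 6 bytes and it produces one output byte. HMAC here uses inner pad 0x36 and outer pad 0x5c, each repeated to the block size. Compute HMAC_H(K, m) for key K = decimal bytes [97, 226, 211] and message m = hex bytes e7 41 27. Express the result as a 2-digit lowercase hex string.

Key decimal bytes [97, 226, 211] = 61 e2 d3 is 3 bytes ≤ B = 6; zero-pad to 6 bytes: K' = 61 e2 d3 00 00 00.
K' ⊕ ipad = 57 d4 e5 36 36 36.  K' ⊕ opad = 3d be 8f 5c 5c 5c.
Inner input = (K'⊕ipad) ∥ m = 57 d4 e5 36 36 36 ∥ e7 41 27.
Inner hash: sum = 87+212+229+54+54+54+231+65+39 = 1025; mod 256 = 1 → 01.
Outer input = (K'⊕opad) ∥ inner = 3d be 8f 5c 5c 5c ∥ 01.
Outer hash (tag): sum = 61+190+143+92+92+92+1 = 671; mod 256 = 159 → 9f.

9f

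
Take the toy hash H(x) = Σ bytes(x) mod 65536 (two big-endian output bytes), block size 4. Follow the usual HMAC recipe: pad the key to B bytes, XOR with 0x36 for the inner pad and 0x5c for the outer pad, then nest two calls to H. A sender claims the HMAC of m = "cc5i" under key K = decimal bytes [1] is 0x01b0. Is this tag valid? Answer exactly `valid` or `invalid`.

Key decimal bytes [1] = 01 is 1 byte ≤ B = 4; zero-pad to 4 bytes: K' = 01 00 00 00.
K' ⊕ ipad = 37 36 36 36; K' ⊕ opad = 5d 5c 5c 5c.
Inner hash: sum = 55+54+54+54+99+99+53+105 = 573 → 02 3d.
Outer hash (recomputed tag): sum = 93+92+92+92+2+61 = 432 → 01 b0.
Recomputed tag = 01b0; claimed = 01b0 → match.

valid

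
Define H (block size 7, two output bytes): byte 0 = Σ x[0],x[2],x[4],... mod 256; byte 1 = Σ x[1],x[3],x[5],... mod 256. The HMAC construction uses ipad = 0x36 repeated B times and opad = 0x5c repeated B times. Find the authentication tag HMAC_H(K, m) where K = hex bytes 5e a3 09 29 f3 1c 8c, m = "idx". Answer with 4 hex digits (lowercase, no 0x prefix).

Key hex bytes 5e a3 09 29 f3 1c 8c is exactly B = 7 bytes: K' = 5e a3 09 29 f3 1c 8c.
K' ⊕ ipad = 68 95 3f 1f c5 2a ba.  K' ⊕ opad = 02 ff 55 75 af 40 d0.
Inner input = (K'⊕ipad) ∥ m = 68 95 3f 1f c5 2a ba ∥ 69 64 78.
Inner hash: even-index sum = 650 mod 256 = 138; odd-index sum = 447 mod 256 = 191 → 8a bf.
Outer input = (K'⊕opad) ∥ inner = 02 ff 55 75 af 40 d0 ∥ 8a bf.
Outer hash (tag): even-index sum = 661 mod 256 = 149; odd-index sum = 574 mod 256 = 62 → 95 3e.

953e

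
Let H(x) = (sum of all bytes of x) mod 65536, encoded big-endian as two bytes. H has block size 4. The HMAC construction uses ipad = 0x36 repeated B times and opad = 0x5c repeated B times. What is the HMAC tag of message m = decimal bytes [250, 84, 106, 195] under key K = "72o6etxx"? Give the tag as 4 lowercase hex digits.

Key "72o6etxx" = 37 32 6f 36 65 74 78 78 is 8 bytes > B = 4, so hash it first: H(key) = 02 d7, then zero-pad to 4 bytes: K' = 02 d7 00 00.
K' ⊕ ipad = 34 e1 36 36.  K' ⊕ opad = 5e 8b 5c 5c.
Inner input = (K'⊕ipad) ∥ m = 34 e1 36 36 ∥ fa 54 6a c3.
Inner hash: sum = 52+225+54+54+250+84+106+195 = 1020 → 03 fc.
Outer input = (K'⊕opad) ∥ inner = 5e 8b 5c 5c ∥ 03 fc.
Outer hash (tag): sum = 94+139+92+92+3+252 = 672 → 02 a0.

02a0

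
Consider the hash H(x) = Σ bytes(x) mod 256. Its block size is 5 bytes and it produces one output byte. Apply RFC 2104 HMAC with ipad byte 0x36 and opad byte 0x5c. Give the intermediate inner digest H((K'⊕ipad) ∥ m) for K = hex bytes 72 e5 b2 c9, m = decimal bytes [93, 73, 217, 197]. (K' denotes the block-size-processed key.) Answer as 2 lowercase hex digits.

Key hex bytes 72 e5 b2 c9 is 4 bytes ≤ B = 5; zero-pad to 5 bytes: K' = 72 e5 b2 c9 00.
K' ⊕ ipad = 44 d3 84 ff 36.
Inner input = 44 d3 84 ff 36 ∥ 5d 49 d9 c5.
Inner hash: sum = 68+211+132+255+54+93+73+217+197 = 1300; mod 256 = 20 → 14.

14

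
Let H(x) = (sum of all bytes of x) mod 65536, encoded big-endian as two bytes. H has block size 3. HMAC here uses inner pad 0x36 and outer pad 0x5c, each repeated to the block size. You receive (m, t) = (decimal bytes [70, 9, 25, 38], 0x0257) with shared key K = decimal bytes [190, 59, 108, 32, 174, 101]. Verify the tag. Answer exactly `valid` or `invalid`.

invalid

Key decimal bytes [190, 59, 108, 32, 174, 101] = be 3b 6c 20 ae 65 is 6 bytes > B = 3, so hash it first: H(key) = 02 98, then zero-pad to 3 bytes: K' = 02 98 00.
K' ⊕ ipad = 34 ae 36; K' ⊕ opad = 5e c4 5c.
Inner hash: sum = 52+174+54+70+9+25+38 = 422 → 01 a6.
Outer hash (recomputed tag): sum = 94+196+92+1+166 = 549 → 02 25.
Recomputed tag = 0225; claimed = 0257 → mismatch.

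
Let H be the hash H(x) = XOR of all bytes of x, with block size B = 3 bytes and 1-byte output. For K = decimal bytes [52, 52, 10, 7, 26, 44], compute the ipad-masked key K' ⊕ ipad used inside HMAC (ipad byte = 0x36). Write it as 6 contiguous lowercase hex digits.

0d3636

Key decimal bytes [52, 52, 10, 7, 26, 44] = 34 34 0a 07 1a 2c is 6 bytes > B = 3, so hash it first: H(key) = 3b, then zero-pad to 3 bytes: K' = 3b 00 00.
XOR each byte with 0x36: 3b⊕36=0d, 00⊕36=36, 00⊕36=36.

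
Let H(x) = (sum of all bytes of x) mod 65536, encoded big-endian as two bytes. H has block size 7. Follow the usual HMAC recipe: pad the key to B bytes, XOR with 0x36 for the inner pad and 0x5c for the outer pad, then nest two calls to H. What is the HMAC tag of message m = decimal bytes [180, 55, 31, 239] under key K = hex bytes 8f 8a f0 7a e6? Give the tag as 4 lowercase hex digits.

04ae

Key hex bytes 8f 8a f0 7a e6 is 5 bytes ≤ B = 7; zero-pad to 7 bytes: K' = 8f 8a f0 7a e6 00 00.
K' ⊕ ipad = b9 bc c6 4c d0 36 36.  K' ⊕ opad = d3 d6 ac 26 ba 5c 5c.
Inner input = (K'⊕ipad) ∥ m = b9 bc c6 4c d0 36 36 ∥ b4 37 1f ef.
Inner hash: sum = 185+188+198+76+208+54+54+180+55+31+239 = 1468 → 05 bc.
Outer input = (K'⊕opad) ∥ inner = d3 d6 ac 26 ba 5c 5c ∥ 05 bc.
Outer hash (tag): sum = 211+214+172+38+186+92+92+5+188 = 1198 → 04 ae.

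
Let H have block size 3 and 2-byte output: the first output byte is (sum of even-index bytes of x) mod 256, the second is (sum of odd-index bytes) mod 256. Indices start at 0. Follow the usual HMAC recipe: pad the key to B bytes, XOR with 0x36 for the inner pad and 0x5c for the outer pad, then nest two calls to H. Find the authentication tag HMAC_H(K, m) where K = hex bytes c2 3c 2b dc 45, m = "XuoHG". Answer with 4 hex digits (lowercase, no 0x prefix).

063b

Key hex bytes c2 3c 2b dc 45 is 5 bytes > B = 3, so hash it first: H(key) = 32 18, then zero-pad to 3 bytes: K' = 32 18 00.
K' ⊕ ipad = 04 2e 36.  K' ⊕ opad = 6e 44 5c.
Inner input = (K'⊕ipad) ∥ m = 04 2e 36 ∥ 58 75 6f 48 47.
Inner hash: even-index sum = 247 mod 256 = 247; odd-index sum = 316 mod 256 = 60 → f7 3c.
Outer input = (K'⊕opad) ∥ inner = 6e 44 5c ∥ f7 3c.
Outer hash (tag): even-index sum = 262 mod 256 = 6; odd-index sum = 315 mod 256 = 59 → 06 3b.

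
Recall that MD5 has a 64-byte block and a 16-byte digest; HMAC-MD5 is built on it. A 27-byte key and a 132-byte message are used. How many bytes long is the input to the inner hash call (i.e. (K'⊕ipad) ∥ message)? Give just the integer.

196

Key is 27 ≤ 64 bytes, zero-padded: |K'| = 64.
Inner input = (K'⊕ipad) ∥ m → 64 + 132 = 196 bytes.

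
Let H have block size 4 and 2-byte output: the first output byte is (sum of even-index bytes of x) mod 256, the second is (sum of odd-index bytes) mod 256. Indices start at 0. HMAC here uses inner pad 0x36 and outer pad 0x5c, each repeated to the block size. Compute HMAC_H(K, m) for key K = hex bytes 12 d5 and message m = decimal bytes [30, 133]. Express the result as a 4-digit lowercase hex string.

2283

Key hex bytes 12 d5 is 2 bytes ≤ B = 4; zero-pad to 4 bytes: K' = 12 d5 00 00.
K' ⊕ ipad = 24 e3 36 36.  K' ⊕ opad = 4e 89 5c 5c.
Inner input = (K'⊕ipad) ∥ m = 24 e3 36 36 ∥ 1e 85.
Inner hash: even-index sum = 120 mod 256 = 120; odd-index sum = 414 mod 256 = 158 → 78 9e.
Outer input = (K'⊕opad) ∥ inner = 4e 89 5c 5c ∥ 78 9e.
Outer hash (tag): even-index sum = 290 mod 256 = 34; odd-index sum = 387 mod 256 = 131 → 22 83.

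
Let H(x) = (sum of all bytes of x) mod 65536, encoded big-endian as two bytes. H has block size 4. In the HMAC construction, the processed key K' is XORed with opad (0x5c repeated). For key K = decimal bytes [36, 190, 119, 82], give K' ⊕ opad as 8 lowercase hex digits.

78e22b0e

Key decimal bytes [36, 190, 119, 82] = 24 be 77 52 is exactly B = 4 bytes: K' = 24 be 77 52.
XOR each byte with 0x5c: 24⊕5c=78, be⊕5c=e2, 77⊕5c=2b, 52⊕5c=0e.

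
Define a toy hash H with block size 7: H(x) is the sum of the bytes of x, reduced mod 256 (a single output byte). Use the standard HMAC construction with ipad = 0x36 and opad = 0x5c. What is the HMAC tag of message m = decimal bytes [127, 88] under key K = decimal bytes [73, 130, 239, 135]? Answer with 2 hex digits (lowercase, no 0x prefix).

Key decimal bytes [73, 130, 239, 135] = 49 82 ef 87 is 4 bytes ≤ B = 7; zero-pad to 7 bytes: K' = 49 82 ef 87 00 00 00.
K' ⊕ ipad = 7f b4 d9 b1 36 36 36.  K' ⊕ opad = 15 de b3 db 5c 5c 5c.
Inner input = (K'⊕ipad) ∥ m = 7f b4 d9 b1 36 36 36 ∥ 7f 58.
Inner hash: sum = 127+180+217+177+54+54+54+127+88 = 1078; mod 256 = 54 → 36.
Outer input = (K'⊕opad) ∥ inner = 15 de b3 db 5c 5c 5c ∥ 36.
Outer hash (tag): sum = 21+222+179+219+92+92+92+54 = 971; mod 256 = 203 → cb.

cb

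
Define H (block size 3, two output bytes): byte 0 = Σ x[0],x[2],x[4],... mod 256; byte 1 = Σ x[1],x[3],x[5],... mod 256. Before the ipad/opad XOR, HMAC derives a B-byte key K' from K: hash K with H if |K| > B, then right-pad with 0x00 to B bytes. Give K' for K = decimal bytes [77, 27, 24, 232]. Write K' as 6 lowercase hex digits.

|K| = 4 > B = 3, so first hash the key.
H(K): even-index sum = 101 mod 256 = 101; odd-index sum = 259 mod 256 = 3 → 65 03.
Zero-pad H(K) = 65 03 to 3 bytes: K' = 65 03 00.

650300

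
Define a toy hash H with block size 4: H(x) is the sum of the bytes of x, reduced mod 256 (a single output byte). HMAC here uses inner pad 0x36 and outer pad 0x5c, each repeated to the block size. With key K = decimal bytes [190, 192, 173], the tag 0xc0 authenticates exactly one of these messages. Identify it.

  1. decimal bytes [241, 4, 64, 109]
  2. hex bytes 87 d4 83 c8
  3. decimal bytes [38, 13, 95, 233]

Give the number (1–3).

Key decimal bytes [190, 192, 173] = be c0 ad is 3 bytes ≤ B = 4; zero-pad to 4 bytes: K' = be c0 ad 00.
K' ⊕ ipad = 88 f6 9b 36; K' ⊕ opad = e2 9c f1 5c.
m1: inner = H(88 f6 9b 36 f1 04 40 6d) = f1; tag = H(e2 9c f1 5c f1) = bc
m2: inner = H(88 f6 9b 36 87 d4 83 c8) = f5; tag = H(e2 9c f1 5c f5) = c0 ← matches
m3: inner = H(88 f6 9b 36 26 0d 5f e9) = ca; tag = H(e2 9c f1 5c ca) = 95

2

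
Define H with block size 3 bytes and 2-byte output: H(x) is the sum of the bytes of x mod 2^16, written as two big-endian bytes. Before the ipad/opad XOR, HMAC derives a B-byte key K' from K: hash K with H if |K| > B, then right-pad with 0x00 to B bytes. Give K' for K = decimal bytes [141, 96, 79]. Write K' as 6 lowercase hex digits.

Key decimal bytes [141, 96, 79] = 8d 60 4f is exactly B = 3 bytes: K' = 8d 60 4f.

8d604f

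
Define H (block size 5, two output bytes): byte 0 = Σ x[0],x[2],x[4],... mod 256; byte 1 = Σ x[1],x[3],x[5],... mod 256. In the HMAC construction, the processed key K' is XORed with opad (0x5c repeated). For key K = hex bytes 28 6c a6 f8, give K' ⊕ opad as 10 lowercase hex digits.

Key hex bytes 28 6c a6 f8 is 4 bytes ≤ B = 5; zero-pad to 5 bytes: K' = 28 6c a6 f8 00.
XOR each byte with 0x5c: 28⊕5c=74, 6c⊕5c=30, a6⊕5c=fa, f8⊕5c=a4, 00⊕5c=5c.

7430faa45c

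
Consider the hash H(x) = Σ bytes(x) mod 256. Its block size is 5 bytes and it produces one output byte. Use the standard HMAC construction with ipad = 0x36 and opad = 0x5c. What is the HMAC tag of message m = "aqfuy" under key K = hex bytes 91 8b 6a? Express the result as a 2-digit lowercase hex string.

Key hex bytes 91 8b 6a is 3 bytes ≤ B = 5; zero-pad to 5 bytes: K' = 91 8b 6a 00 00.
K' ⊕ ipad = a7 bd 5c 36 36.  K' ⊕ opad = cd d7 36 5c 5c.
Inner input = (K'⊕ipad) ∥ m = a7 bd 5c 36 36 ∥ 61 71 66 75 79.
Inner hash: sum = 167+189+92+54+54+97+113+102+117+121 = 1106; mod 256 = 82 → 52.
Outer input = (K'⊕opad) ∥ inner = cd d7 36 5c 5c ∥ 52.
Outer hash (tag): sum = 205+215+54+92+92+82 = 740; mod 256 = 228 → e4.

e4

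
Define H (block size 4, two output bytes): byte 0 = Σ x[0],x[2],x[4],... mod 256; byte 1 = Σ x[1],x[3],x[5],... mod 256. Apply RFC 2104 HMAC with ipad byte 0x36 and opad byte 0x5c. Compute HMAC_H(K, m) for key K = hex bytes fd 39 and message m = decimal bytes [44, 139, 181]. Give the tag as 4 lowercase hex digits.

df91

Key hex bytes fd 39 is 2 bytes ≤ B = 4; zero-pad to 4 bytes: K' = fd 39 00 00.
K' ⊕ ipad = cb 0f 36 36.  K' ⊕ opad = a1 65 5c 5c.
Inner input = (K'⊕ipad) ∥ m = cb 0f 36 36 ∥ 2c 8b b5.
Inner hash: even-index sum = 482 mod 256 = 226; odd-index sum = 208 mod 256 = 208 → e2 d0.
Outer input = (K'⊕opad) ∥ inner = a1 65 5c 5c ∥ e2 d0.
Outer hash (tag): even-index sum = 479 mod 256 = 223; odd-index sum = 401 mod 256 = 145 → df 91.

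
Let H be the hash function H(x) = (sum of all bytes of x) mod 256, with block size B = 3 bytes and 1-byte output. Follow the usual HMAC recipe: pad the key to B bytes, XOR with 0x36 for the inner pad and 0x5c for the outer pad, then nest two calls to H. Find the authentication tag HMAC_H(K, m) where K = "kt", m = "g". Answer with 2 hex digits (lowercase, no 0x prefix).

Key "kt" = 6b 74 is 2 bytes ≤ B = 3; zero-pad to 3 bytes: K' = 6b 74 00.
K' ⊕ ipad = 5d 42 36.  K' ⊕ opad = 37 28 5c.
Inner input = (K'⊕ipad) ∥ m = 5d 42 36 ∥ 67.
Inner hash: sum = 93+66+54+103 = 316; mod 256 = 60 → 3c.
Outer input = (K'⊕opad) ∥ inner = 37 28 5c ∥ 3c.
Outer hash (tag): sum = 55+40+92+60 = 247 → f7.

f7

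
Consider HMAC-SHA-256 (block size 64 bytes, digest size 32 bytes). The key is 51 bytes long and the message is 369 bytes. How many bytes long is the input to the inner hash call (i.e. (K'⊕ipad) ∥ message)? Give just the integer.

433

Key is 51 ≤ 64 bytes, zero-padded: |K'| = 64.
Inner input = (K'⊕ipad) ∥ m → 64 + 369 = 433 bytes.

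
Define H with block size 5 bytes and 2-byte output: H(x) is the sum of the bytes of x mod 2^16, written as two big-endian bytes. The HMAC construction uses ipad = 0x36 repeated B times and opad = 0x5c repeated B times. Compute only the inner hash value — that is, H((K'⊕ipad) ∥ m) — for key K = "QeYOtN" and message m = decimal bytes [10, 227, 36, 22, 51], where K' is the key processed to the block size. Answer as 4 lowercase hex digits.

Key "QeYOtN" = 51 65 59 4f 74 4e is 6 bytes > B = 5, so hash it first: H(key) = 02 20, then zero-pad to 5 bytes: K' = 02 20 00 00 00.
K' ⊕ ipad = 34 16 36 36 36.
Inner input = 34 16 36 36 36 ∥ 0a e3 24 16 33.
Inner hash: sum = 52+22+54+54+54+10+227+36+22+51 = 582 → 02 46.

0246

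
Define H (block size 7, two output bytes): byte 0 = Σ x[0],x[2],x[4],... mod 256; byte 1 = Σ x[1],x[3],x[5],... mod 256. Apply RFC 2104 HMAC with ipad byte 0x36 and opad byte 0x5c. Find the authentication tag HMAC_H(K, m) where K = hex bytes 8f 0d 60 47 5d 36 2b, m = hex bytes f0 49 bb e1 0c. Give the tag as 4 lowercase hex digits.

ea97

Key hex bytes 8f 0d 60 47 5d 36 2b is exactly B = 7 bytes: K' = 8f 0d 60 47 5d 36 2b.
K' ⊕ ipad = b9 3b 56 71 6b 00 1d.  K' ⊕ opad = d3 51 3c 1b 01 6a 77.
Inner input = (K'⊕ipad) ∥ m = b9 3b 56 71 6b 00 1d ∥ f0 49 bb e1 0c.
Inner hash: even-index sum = 705 mod 256 = 193; odd-index sum = 611 mod 256 = 99 → c1 63.
Outer input = (K'⊕opad) ∥ inner = d3 51 3c 1b 01 6a 77 ∥ c1 63.
Outer hash (tag): even-index sum = 490 mod 256 = 234; odd-index sum = 407 mod 256 = 151 → ea 97.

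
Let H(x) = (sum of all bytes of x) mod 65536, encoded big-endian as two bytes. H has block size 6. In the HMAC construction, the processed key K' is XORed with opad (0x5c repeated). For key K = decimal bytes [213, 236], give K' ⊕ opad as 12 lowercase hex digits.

Key decimal bytes [213, 236] = d5 ec is 2 bytes ≤ B = 6; zero-pad to 6 bytes: K' = d5 ec 00 00 00 00.
XOR each byte with 0x5c: d5⊕5c=89, ec⊕5c=b0, 00⊕5c=5c, 00⊕5c=5c, 00⊕5c=5c, 00⊕5c=5c.

89b05c5c5c5c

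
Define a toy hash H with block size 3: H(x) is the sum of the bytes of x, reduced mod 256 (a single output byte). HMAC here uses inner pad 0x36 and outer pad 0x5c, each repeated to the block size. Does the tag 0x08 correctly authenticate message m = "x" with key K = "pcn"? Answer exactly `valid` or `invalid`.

valid

Key "pcn" = 70 63 6e is exactly B = 3 bytes: K' = 70 63 6e.
K' ⊕ ipad = 46 55 58; K' ⊕ opad = 2c 3f 32.
Inner hash: sum = 70+85+88+120 = 363; mod 256 = 107 → 6b.
Outer hash (recomputed tag): sum = 44+63+50+107 = 264; mod 256 = 8 → 08.
Recomputed tag = 08; claimed = 08 → match.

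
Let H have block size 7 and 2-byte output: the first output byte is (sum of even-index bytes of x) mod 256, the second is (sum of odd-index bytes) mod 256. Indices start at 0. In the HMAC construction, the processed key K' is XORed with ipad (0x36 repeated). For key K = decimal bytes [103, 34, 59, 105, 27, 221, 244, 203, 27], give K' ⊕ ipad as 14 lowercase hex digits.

Key decimal bytes [103, 34, 59, 105, 27, 221, 244, 203, 27] = 67 22 3b 69 1b dd f4 cb 1b is 9 bytes > B = 7, so hash it first: H(key) = cc 33, then zero-pad to 7 bytes: K' = cc 33 00 00 00 00 00.
XOR each byte with 0x36: cc⊕36=fa, 33⊕36=05, 00⊕36=36, 00⊕36=36, 00⊕36=36, 00⊕36=36, 00⊕36=36.

fa053636363636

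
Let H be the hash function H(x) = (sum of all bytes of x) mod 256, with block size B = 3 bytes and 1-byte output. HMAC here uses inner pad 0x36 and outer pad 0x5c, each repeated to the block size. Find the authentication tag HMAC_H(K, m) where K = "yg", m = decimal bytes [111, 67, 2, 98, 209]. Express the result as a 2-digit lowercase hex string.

Key "yg" = 79 67 is 2 bytes ≤ B = 3; zero-pad to 3 bytes: K' = 79 67 00.
K' ⊕ ipad = 4f 51 36.  K' ⊕ opad = 25 3b 5c.
Inner input = (K'⊕ipad) ∥ m = 4f 51 36 ∥ 6f 43 02 62 d1.
Inner hash: sum = 79+81+54+111+67+2+98+209 = 701; mod 256 = 189 → bd.
Outer input = (K'⊕opad) ∥ inner = 25 3b 5c ∥ bd.
Outer hash (tag): sum = 37+59+92+189 = 377; mod 256 = 121 → 79.

79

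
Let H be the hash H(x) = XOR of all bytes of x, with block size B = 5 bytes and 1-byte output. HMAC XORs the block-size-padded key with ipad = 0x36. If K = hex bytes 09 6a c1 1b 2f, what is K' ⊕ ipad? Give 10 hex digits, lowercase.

Key hex bytes 09 6a c1 1b 2f is exactly B = 5 bytes: K' = 09 6a c1 1b 2f.
XOR each byte with 0x36: 09⊕36=3f, 6a⊕36=5c, c1⊕36=f7, 1b⊕36=2d, 2f⊕36=19.

3f5cf72d19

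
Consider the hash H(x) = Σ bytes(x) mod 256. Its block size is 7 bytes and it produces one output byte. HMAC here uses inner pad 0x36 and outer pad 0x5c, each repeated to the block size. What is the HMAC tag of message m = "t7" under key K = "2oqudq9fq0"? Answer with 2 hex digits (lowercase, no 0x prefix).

Key "2oqudq9fq0" = 32 6f 71 75 64 71 39 66 71 30 is 10 bytes > B = 7, so hash it first: H(key) = 9c, then zero-pad to 7 bytes: K' = 9c 00 00 00 00 00 00.
K' ⊕ ipad = aa 36 36 36 36 36 36.  K' ⊕ opad = c0 5c 5c 5c 5c 5c 5c.
Inner input = (K'⊕ipad) ∥ m = aa 36 36 36 36 36 36 ∥ 74 37.
Inner hash: sum = 170+54+54+54+54+54+54+116+55 = 665; mod 256 = 153 → 99.
Outer input = (K'⊕opad) ∥ inner = c0 5c 5c 5c 5c 5c 5c ∥ 99.
Outer hash (tag): sum = 192+92+92+92+92+92+92+153 = 897; mod 256 = 129 → 81.

81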